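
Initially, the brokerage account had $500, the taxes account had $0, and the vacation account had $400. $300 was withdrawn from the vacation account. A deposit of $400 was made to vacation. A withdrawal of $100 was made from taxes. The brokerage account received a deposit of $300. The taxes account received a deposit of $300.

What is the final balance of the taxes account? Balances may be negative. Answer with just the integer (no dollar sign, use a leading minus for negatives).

Answer: 200

Derivation:
Tracking account balances step by step:
Start: brokerage=500, taxes=0, vacation=400
Event 1 (withdraw 300 from vacation): vacation: 400 - 300 = 100. Balances: brokerage=500, taxes=0, vacation=100
Event 2 (deposit 400 to vacation): vacation: 100 + 400 = 500. Balances: brokerage=500, taxes=0, vacation=500
Event 3 (withdraw 100 from taxes): taxes: 0 - 100 = -100. Balances: brokerage=500, taxes=-100, vacation=500
Event 4 (deposit 300 to brokerage): brokerage: 500 + 300 = 800. Balances: brokerage=800, taxes=-100, vacation=500
Event 5 (deposit 300 to taxes): taxes: -100 + 300 = 200. Balances: brokerage=800, taxes=200, vacation=500

Final balance of taxes: 200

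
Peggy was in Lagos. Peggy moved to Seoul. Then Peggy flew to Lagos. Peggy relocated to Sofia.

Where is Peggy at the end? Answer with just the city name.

Tracking Peggy's location:
Start: Peggy is in Lagos.
After move 1: Lagos -> Seoul. Peggy is in Seoul.
After move 2: Seoul -> Lagos. Peggy is in Lagos.
After move 3: Lagos -> Sofia. Peggy is in Sofia.

Answer: Sofia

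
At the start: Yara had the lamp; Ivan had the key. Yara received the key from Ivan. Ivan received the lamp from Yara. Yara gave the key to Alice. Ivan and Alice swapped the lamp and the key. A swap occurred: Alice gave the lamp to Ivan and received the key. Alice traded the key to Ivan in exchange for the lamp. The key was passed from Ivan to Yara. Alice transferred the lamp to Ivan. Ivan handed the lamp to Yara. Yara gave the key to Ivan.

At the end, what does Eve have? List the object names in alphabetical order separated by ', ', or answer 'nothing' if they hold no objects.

Tracking all object holders:
Start: lamp:Yara, key:Ivan
Event 1 (give key: Ivan -> Yara). State: lamp:Yara, key:Yara
Event 2 (give lamp: Yara -> Ivan). State: lamp:Ivan, key:Yara
Event 3 (give key: Yara -> Alice). State: lamp:Ivan, key:Alice
Event 4 (swap lamp<->key: now lamp:Alice, key:Ivan). State: lamp:Alice, key:Ivan
Event 5 (swap lamp<->key: now lamp:Ivan, key:Alice). State: lamp:Ivan, key:Alice
Event 6 (swap key<->lamp: now key:Ivan, lamp:Alice). State: lamp:Alice, key:Ivan
Event 7 (give key: Ivan -> Yara). State: lamp:Alice, key:Yara
Event 8 (give lamp: Alice -> Ivan). State: lamp:Ivan, key:Yara
Event 9 (give lamp: Ivan -> Yara). State: lamp:Yara, key:Yara
Event 10 (give key: Yara -> Ivan). State: lamp:Yara, key:Ivan

Final state: lamp:Yara, key:Ivan
Eve holds: (nothing).

Answer: nothing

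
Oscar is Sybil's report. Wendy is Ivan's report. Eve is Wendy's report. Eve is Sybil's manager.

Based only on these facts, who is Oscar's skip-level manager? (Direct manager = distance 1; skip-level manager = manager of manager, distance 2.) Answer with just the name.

Reconstructing the manager chain from the given facts:
  Ivan -> Wendy -> Eve -> Sybil -> Oscar
(each arrow means 'manager of the next')
Positions in the chain (0 = top):
  position of Ivan: 0
  position of Wendy: 1
  position of Eve: 2
  position of Sybil: 3
  position of Oscar: 4

Oscar is at position 4; the skip-level manager is 2 steps up the chain, i.e. position 2: Eve.

Answer: Eve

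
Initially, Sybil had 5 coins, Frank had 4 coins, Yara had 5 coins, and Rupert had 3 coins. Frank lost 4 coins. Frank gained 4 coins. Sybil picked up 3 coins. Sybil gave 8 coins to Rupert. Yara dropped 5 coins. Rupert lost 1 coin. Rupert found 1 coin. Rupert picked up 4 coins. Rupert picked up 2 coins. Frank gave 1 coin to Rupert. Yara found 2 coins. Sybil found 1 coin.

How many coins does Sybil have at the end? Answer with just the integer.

Answer: 1

Derivation:
Tracking counts step by step:
Start: Sybil=5, Frank=4, Yara=5, Rupert=3
Event 1 (Frank -4): Frank: 4 -> 0. State: Sybil=5, Frank=0, Yara=5, Rupert=3
Event 2 (Frank +4): Frank: 0 -> 4. State: Sybil=5, Frank=4, Yara=5, Rupert=3
Event 3 (Sybil +3): Sybil: 5 -> 8. State: Sybil=8, Frank=4, Yara=5, Rupert=3
Event 4 (Sybil -> Rupert, 8): Sybil: 8 -> 0, Rupert: 3 -> 11. State: Sybil=0, Frank=4, Yara=5, Rupert=11
Event 5 (Yara -5): Yara: 5 -> 0. State: Sybil=0, Frank=4, Yara=0, Rupert=11
Event 6 (Rupert -1): Rupert: 11 -> 10. State: Sybil=0, Frank=4, Yara=0, Rupert=10
Event 7 (Rupert +1): Rupert: 10 -> 11. State: Sybil=0, Frank=4, Yara=0, Rupert=11
Event 8 (Rupert +4): Rupert: 11 -> 15. State: Sybil=0, Frank=4, Yara=0, Rupert=15
Event 9 (Rupert +2): Rupert: 15 -> 17. State: Sybil=0, Frank=4, Yara=0, Rupert=17
Event 10 (Frank -> Rupert, 1): Frank: 4 -> 3, Rupert: 17 -> 18. State: Sybil=0, Frank=3, Yara=0, Rupert=18
Event 11 (Yara +2): Yara: 0 -> 2. State: Sybil=0, Frank=3, Yara=2, Rupert=18
Event 12 (Sybil +1): Sybil: 0 -> 1. State: Sybil=1, Frank=3, Yara=2, Rupert=18

Sybil's final count: 1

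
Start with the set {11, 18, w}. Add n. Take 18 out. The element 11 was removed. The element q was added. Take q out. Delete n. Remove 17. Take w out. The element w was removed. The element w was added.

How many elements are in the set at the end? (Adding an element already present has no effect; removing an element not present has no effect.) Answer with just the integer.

Answer: 1

Derivation:
Tracking the set through each operation:
Start: {11, 18, w}
Event 1 (add n): added. Set: {11, 18, n, w}
Event 2 (remove 18): removed. Set: {11, n, w}
Event 3 (remove 11): removed. Set: {n, w}
Event 4 (add q): added. Set: {n, q, w}
Event 5 (remove q): removed. Set: {n, w}
Event 6 (remove n): removed. Set: {w}
Event 7 (remove 17): not present, no change. Set: {w}
Event 8 (remove w): removed. Set: {}
Event 9 (remove w): not present, no change. Set: {}
Event 10 (add w): added. Set: {w}

Final set: {w} (size 1)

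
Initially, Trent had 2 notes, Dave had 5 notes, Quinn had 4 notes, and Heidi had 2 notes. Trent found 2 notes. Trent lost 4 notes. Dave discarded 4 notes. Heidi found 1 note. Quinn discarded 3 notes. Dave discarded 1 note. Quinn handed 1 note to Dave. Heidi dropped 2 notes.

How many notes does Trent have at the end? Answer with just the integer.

Tracking counts step by step:
Start: Trent=2, Dave=5, Quinn=4, Heidi=2
Event 1 (Trent +2): Trent: 2 -> 4. State: Trent=4, Dave=5, Quinn=4, Heidi=2
Event 2 (Trent -4): Trent: 4 -> 0. State: Trent=0, Dave=5, Quinn=4, Heidi=2
Event 3 (Dave -4): Dave: 5 -> 1. State: Trent=0, Dave=1, Quinn=4, Heidi=2
Event 4 (Heidi +1): Heidi: 2 -> 3. State: Trent=0, Dave=1, Quinn=4, Heidi=3
Event 5 (Quinn -3): Quinn: 4 -> 1. State: Trent=0, Dave=1, Quinn=1, Heidi=3
Event 6 (Dave -1): Dave: 1 -> 0. State: Trent=0, Dave=0, Quinn=1, Heidi=3
Event 7 (Quinn -> Dave, 1): Quinn: 1 -> 0, Dave: 0 -> 1. State: Trent=0, Dave=1, Quinn=0, Heidi=3
Event 8 (Heidi -2): Heidi: 3 -> 1. State: Trent=0, Dave=1, Quinn=0, Heidi=1

Trent's final count: 0

Answer: 0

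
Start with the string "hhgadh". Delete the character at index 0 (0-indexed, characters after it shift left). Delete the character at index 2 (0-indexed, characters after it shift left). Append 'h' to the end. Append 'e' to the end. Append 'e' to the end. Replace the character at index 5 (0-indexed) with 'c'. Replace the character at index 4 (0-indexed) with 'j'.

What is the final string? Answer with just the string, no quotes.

Applying each edit step by step:
Start: "hhgadh"
Op 1 (delete idx 0 = 'h'): "hhgadh" -> "hgadh"
Op 2 (delete idx 2 = 'a'): "hgadh" -> "hgdh"
Op 3 (append 'h'): "hgdh" -> "hgdhh"
Op 4 (append 'e'): "hgdhh" -> "hgdhhe"
Op 5 (append 'e'): "hgdhhe" -> "hgdhhee"
Op 6 (replace idx 5: 'e' -> 'c'): "hgdhhee" -> "hgdhhce"
Op 7 (replace idx 4: 'h' -> 'j'): "hgdhhce" -> "hgdhjce"

Answer: hgdhjce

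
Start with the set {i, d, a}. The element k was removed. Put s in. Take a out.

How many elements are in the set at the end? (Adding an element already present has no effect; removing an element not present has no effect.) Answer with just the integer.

Tracking the set through each operation:
Start: {a, d, i}
Event 1 (remove k): not present, no change. Set: {a, d, i}
Event 2 (add s): added. Set: {a, d, i, s}
Event 3 (remove a): removed. Set: {d, i, s}

Final set: {d, i, s} (size 3)

Answer: 3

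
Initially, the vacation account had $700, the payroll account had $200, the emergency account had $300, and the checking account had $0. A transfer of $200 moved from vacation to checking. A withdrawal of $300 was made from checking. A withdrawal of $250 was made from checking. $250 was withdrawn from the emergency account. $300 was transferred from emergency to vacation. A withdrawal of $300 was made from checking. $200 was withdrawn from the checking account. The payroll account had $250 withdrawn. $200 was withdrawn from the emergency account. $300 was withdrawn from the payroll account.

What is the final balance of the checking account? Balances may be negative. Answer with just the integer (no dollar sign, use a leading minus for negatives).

Answer: -850

Derivation:
Tracking account balances step by step:
Start: vacation=700, payroll=200, emergency=300, checking=0
Event 1 (transfer 200 vacation -> checking): vacation: 700 - 200 = 500, checking: 0 + 200 = 200. Balances: vacation=500, payroll=200, emergency=300, checking=200
Event 2 (withdraw 300 from checking): checking: 200 - 300 = -100. Balances: vacation=500, payroll=200, emergency=300, checking=-100
Event 3 (withdraw 250 from checking): checking: -100 - 250 = -350. Balances: vacation=500, payroll=200, emergency=300, checking=-350
Event 4 (withdraw 250 from emergency): emergency: 300 - 250 = 50. Balances: vacation=500, payroll=200, emergency=50, checking=-350
Event 5 (transfer 300 emergency -> vacation): emergency: 50 - 300 = -250, vacation: 500 + 300 = 800. Balances: vacation=800, payroll=200, emergency=-250, checking=-350
Event 6 (withdraw 300 from checking): checking: -350 - 300 = -650. Balances: vacation=800, payroll=200, emergency=-250, checking=-650
Event 7 (withdraw 200 from checking): checking: -650 - 200 = -850. Balances: vacation=800, payroll=200, emergency=-250, checking=-850
Event 8 (withdraw 250 from payroll): payroll: 200 - 250 = -50. Balances: vacation=800, payroll=-50, emergency=-250, checking=-850
Event 9 (withdraw 200 from emergency): emergency: -250 - 200 = -450. Balances: vacation=800, payroll=-50, emergency=-450, checking=-850
Event 10 (withdraw 300 from payroll): payroll: -50 - 300 = -350. Balances: vacation=800, payroll=-350, emergency=-450, checking=-850

Final balance of checking: -850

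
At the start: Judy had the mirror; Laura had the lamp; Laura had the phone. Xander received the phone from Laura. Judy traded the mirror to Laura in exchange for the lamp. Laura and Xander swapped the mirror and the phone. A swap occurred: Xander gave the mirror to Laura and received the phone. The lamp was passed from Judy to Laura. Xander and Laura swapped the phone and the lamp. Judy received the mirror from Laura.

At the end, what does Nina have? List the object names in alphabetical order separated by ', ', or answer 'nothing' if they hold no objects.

Tracking all object holders:
Start: mirror:Judy, lamp:Laura, phone:Laura
Event 1 (give phone: Laura -> Xander). State: mirror:Judy, lamp:Laura, phone:Xander
Event 2 (swap mirror<->lamp: now mirror:Laura, lamp:Judy). State: mirror:Laura, lamp:Judy, phone:Xander
Event 3 (swap mirror<->phone: now mirror:Xander, phone:Laura). State: mirror:Xander, lamp:Judy, phone:Laura
Event 4 (swap mirror<->phone: now mirror:Laura, phone:Xander). State: mirror:Laura, lamp:Judy, phone:Xander
Event 5 (give lamp: Judy -> Laura). State: mirror:Laura, lamp:Laura, phone:Xander
Event 6 (swap phone<->lamp: now phone:Laura, lamp:Xander). State: mirror:Laura, lamp:Xander, phone:Laura
Event 7 (give mirror: Laura -> Judy). State: mirror:Judy, lamp:Xander, phone:Laura

Final state: mirror:Judy, lamp:Xander, phone:Laura
Nina holds: (nothing).

Answer: nothing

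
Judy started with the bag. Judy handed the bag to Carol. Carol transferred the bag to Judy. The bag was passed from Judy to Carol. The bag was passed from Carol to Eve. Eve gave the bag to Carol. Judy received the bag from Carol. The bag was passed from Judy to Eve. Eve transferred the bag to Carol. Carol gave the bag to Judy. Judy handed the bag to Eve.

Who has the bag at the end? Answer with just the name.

Answer: Eve

Derivation:
Tracking the bag through each event:
Start: Judy has the bag.
After event 1: Carol has the bag.
After event 2: Judy has the bag.
After event 3: Carol has the bag.
After event 4: Eve has the bag.
After event 5: Carol has the bag.
After event 6: Judy has the bag.
After event 7: Eve has the bag.
After event 8: Carol has the bag.
After event 9: Judy has the bag.
After event 10: Eve has the bag.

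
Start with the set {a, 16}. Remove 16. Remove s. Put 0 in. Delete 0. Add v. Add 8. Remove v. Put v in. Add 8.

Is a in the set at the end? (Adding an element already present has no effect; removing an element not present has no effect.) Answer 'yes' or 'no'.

Tracking the set through each operation:
Start: {16, a}
Event 1 (remove 16): removed. Set: {a}
Event 2 (remove s): not present, no change. Set: {a}
Event 3 (add 0): added. Set: {0, a}
Event 4 (remove 0): removed. Set: {a}
Event 5 (add v): added. Set: {a, v}
Event 6 (add 8): added. Set: {8, a, v}
Event 7 (remove v): removed. Set: {8, a}
Event 8 (add v): added. Set: {8, a, v}
Event 9 (add 8): already present, no change. Set: {8, a, v}

Final set: {8, a, v} (size 3)
a is in the final set.

Answer: yes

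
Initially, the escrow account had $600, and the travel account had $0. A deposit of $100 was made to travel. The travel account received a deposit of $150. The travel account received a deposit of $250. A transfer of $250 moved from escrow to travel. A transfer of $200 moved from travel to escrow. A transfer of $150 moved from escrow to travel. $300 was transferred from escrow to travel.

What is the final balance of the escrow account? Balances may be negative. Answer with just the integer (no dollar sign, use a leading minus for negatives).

Tracking account balances step by step:
Start: escrow=600, travel=0
Event 1 (deposit 100 to travel): travel: 0 + 100 = 100. Balances: escrow=600, travel=100
Event 2 (deposit 150 to travel): travel: 100 + 150 = 250. Balances: escrow=600, travel=250
Event 3 (deposit 250 to travel): travel: 250 + 250 = 500. Balances: escrow=600, travel=500
Event 4 (transfer 250 escrow -> travel): escrow: 600 - 250 = 350, travel: 500 + 250 = 750. Balances: escrow=350, travel=750
Event 5 (transfer 200 travel -> escrow): travel: 750 - 200 = 550, escrow: 350 + 200 = 550. Balances: escrow=550, travel=550
Event 6 (transfer 150 escrow -> travel): escrow: 550 - 150 = 400, travel: 550 + 150 = 700. Balances: escrow=400, travel=700
Event 7 (transfer 300 escrow -> travel): escrow: 400 - 300 = 100, travel: 700 + 300 = 1000. Balances: escrow=100, travel=1000

Final balance of escrow: 100

Answer: 100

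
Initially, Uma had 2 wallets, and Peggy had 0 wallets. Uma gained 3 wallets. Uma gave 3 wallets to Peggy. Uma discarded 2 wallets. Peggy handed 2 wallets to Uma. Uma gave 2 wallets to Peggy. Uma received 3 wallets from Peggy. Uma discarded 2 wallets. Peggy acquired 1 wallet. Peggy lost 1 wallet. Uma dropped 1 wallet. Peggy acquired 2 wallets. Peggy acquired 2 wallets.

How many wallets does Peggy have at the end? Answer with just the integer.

Answer: 4

Derivation:
Tracking counts step by step:
Start: Uma=2, Peggy=0
Event 1 (Uma +3): Uma: 2 -> 5. State: Uma=5, Peggy=0
Event 2 (Uma -> Peggy, 3): Uma: 5 -> 2, Peggy: 0 -> 3. State: Uma=2, Peggy=3
Event 3 (Uma -2): Uma: 2 -> 0. State: Uma=0, Peggy=3
Event 4 (Peggy -> Uma, 2): Peggy: 3 -> 1, Uma: 0 -> 2. State: Uma=2, Peggy=1
Event 5 (Uma -> Peggy, 2): Uma: 2 -> 0, Peggy: 1 -> 3. State: Uma=0, Peggy=3
Event 6 (Peggy -> Uma, 3): Peggy: 3 -> 0, Uma: 0 -> 3. State: Uma=3, Peggy=0
Event 7 (Uma -2): Uma: 3 -> 1. State: Uma=1, Peggy=0
Event 8 (Peggy +1): Peggy: 0 -> 1. State: Uma=1, Peggy=1
Event 9 (Peggy -1): Peggy: 1 -> 0. State: Uma=1, Peggy=0
Event 10 (Uma -1): Uma: 1 -> 0. State: Uma=0, Peggy=0
Event 11 (Peggy +2): Peggy: 0 -> 2. State: Uma=0, Peggy=2
Event 12 (Peggy +2): Peggy: 2 -> 4. State: Uma=0, Peggy=4

Peggy's final count: 4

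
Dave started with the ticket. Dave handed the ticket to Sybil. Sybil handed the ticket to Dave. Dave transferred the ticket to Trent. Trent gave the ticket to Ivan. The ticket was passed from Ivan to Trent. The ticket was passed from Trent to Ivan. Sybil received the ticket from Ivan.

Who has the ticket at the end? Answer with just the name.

Tracking the ticket through each event:
Start: Dave has the ticket.
After event 1: Sybil has the ticket.
After event 2: Dave has the ticket.
After event 3: Trent has the ticket.
After event 4: Ivan has the ticket.
After event 5: Trent has the ticket.
After event 6: Ivan has the ticket.
After event 7: Sybil has the ticket.

Answer: Sybil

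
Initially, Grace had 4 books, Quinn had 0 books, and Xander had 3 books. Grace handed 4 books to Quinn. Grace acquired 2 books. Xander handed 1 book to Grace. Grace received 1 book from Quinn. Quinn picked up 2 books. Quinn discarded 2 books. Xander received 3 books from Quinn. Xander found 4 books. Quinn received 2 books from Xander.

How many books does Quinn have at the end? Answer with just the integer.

Tracking counts step by step:
Start: Grace=4, Quinn=0, Xander=3
Event 1 (Grace -> Quinn, 4): Grace: 4 -> 0, Quinn: 0 -> 4. State: Grace=0, Quinn=4, Xander=3
Event 2 (Grace +2): Grace: 0 -> 2. State: Grace=2, Quinn=4, Xander=3
Event 3 (Xander -> Grace, 1): Xander: 3 -> 2, Grace: 2 -> 3. State: Grace=3, Quinn=4, Xander=2
Event 4 (Quinn -> Grace, 1): Quinn: 4 -> 3, Grace: 3 -> 4. State: Grace=4, Quinn=3, Xander=2
Event 5 (Quinn +2): Quinn: 3 -> 5. State: Grace=4, Quinn=5, Xander=2
Event 6 (Quinn -2): Quinn: 5 -> 3. State: Grace=4, Quinn=3, Xander=2
Event 7 (Quinn -> Xander, 3): Quinn: 3 -> 0, Xander: 2 -> 5. State: Grace=4, Quinn=0, Xander=5
Event 8 (Xander +4): Xander: 5 -> 9. State: Grace=4, Quinn=0, Xander=9
Event 9 (Xander -> Quinn, 2): Xander: 9 -> 7, Quinn: 0 -> 2. State: Grace=4, Quinn=2, Xander=7

Quinn's final count: 2

Answer: 2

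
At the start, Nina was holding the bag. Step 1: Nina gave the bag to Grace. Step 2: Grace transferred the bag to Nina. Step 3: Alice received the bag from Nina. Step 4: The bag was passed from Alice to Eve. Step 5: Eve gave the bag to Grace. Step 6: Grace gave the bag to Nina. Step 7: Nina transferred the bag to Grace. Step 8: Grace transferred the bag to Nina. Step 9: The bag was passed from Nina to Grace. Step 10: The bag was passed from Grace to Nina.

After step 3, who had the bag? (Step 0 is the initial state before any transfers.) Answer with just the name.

Tracking the bag holder through step 3:
After step 0 (start): Nina
After step 1: Grace
After step 2: Nina
After step 3: Alice

At step 3, the holder is Alice.

Answer: Alice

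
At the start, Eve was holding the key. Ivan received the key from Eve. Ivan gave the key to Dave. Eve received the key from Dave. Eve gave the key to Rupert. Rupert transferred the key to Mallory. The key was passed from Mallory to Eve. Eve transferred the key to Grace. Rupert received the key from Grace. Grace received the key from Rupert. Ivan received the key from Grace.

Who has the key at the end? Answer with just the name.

Answer: Ivan

Derivation:
Tracking the key through each event:
Start: Eve has the key.
After event 1: Ivan has the key.
After event 2: Dave has the key.
After event 3: Eve has the key.
After event 4: Rupert has the key.
After event 5: Mallory has the key.
After event 6: Eve has the key.
After event 7: Grace has the key.
After event 8: Rupert has the key.
After event 9: Grace has the key.
After event 10: Ivan has the key.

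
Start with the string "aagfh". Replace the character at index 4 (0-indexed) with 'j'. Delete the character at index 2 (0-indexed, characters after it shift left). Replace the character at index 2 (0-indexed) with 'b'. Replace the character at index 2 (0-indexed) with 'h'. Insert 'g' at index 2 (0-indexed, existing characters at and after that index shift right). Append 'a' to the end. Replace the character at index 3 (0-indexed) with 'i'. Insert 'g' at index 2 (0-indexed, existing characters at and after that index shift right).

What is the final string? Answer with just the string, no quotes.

Applying each edit step by step:
Start: "aagfh"
Op 1 (replace idx 4: 'h' -> 'j'): "aagfh" -> "aagfj"
Op 2 (delete idx 2 = 'g'): "aagfj" -> "aafj"
Op 3 (replace idx 2: 'f' -> 'b'): "aafj" -> "aabj"
Op 4 (replace idx 2: 'b' -> 'h'): "aabj" -> "aahj"
Op 5 (insert 'g' at idx 2): "aahj" -> "aaghj"
Op 6 (append 'a'): "aaghj" -> "aaghja"
Op 7 (replace idx 3: 'h' -> 'i'): "aaghja" -> "aagija"
Op 8 (insert 'g' at idx 2): "aagija" -> "aaggija"

Answer: aaggija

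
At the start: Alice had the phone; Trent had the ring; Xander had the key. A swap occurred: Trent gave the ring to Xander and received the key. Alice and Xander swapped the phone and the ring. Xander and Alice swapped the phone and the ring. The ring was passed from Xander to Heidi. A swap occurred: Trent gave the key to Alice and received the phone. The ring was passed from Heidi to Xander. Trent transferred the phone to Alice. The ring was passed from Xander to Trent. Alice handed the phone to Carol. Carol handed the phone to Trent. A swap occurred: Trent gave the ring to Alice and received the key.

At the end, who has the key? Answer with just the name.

Tracking all object holders:
Start: phone:Alice, ring:Trent, key:Xander
Event 1 (swap ring<->key: now ring:Xander, key:Trent). State: phone:Alice, ring:Xander, key:Trent
Event 2 (swap phone<->ring: now phone:Xander, ring:Alice). State: phone:Xander, ring:Alice, key:Trent
Event 3 (swap phone<->ring: now phone:Alice, ring:Xander). State: phone:Alice, ring:Xander, key:Trent
Event 4 (give ring: Xander -> Heidi). State: phone:Alice, ring:Heidi, key:Trent
Event 5 (swap key<->phone: now key:Alice, phone:Trent). State: phone:Trent, ring:Heidi, key:Alice
Event 6 (give ring: Heidi -> Xander). State: phone:Trent, ring:Xander, key:Alice
Event 7 (give phone: Trent -> Alice). State: phone:Alice, ring:Xander, key:Alice
Event 8 (give ring: Xander -> Trent). State: phone:Alice, ring:Trent, key:Alice
Event 9 (give phone: Alice -> Carol). State: phone:Carol, ring:Trent, key:Alice
Event 10 (give phone: Carol -> Trent). State: phone:Trent, ring:Trent, key:Alice
Event 11 (swap ring<->key: now ring:Alice, key:Trent). State: phone:Trent, ring:Alice, key:Trent

Final state: phone:Trent, ring:Alice, key:Trent
The key is held by Trent.

Answer: Trent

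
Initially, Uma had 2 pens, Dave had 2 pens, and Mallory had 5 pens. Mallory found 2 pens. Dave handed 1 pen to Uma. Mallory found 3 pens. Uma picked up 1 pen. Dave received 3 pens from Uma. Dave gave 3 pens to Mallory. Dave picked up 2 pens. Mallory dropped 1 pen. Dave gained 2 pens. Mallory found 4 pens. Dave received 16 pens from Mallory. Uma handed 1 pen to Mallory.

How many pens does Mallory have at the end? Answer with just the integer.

Answer: 1

Derivation:
Tracking counts step by step:
Start: Uma=2, Dave=2, Mallory=5
Event 1 (Mallory +2): Mallory: 5 -> 7. State: Uma=2, Dave=2, Mallory=7
Event 2 (Dave -> Uma, 1): Dave: 2 -> 1, Uma: 2 -> 3. State: Uma=3, Dave=1, Mallory=7
Event 3 (Mallory +3): Mallory: 7 -> 10. State: Uma=3, Dave=1, Mallory=10
Event 4 (Uma +1): Uma: 3 -> 4. State: Uma=4, Dave=1, Mallory=10
Event 5 (Uma -> Dave, 3): Uma: 4 -> 1, Dave: 1 -> 4. State: Uma=1, Dave=4, Mallory=10
Event 6 (Dave -> Mallory, 3): Dave: 4 -> 1, Mallory: 10 -> 13. State: Uma=1, Dave=1, Mallory=13
Event 7 (Dave +2): Dave: 1 -> 3. State: Uma=1, Dave=3, Mallory=13
Event 8 (Mallory -1): Mallory: 13 -> 12. State: Uma=1, Dave=3, Mallory=12
Event 9 (Dave +2): Dave: 3 -> 5. State: Uma=1, Dave=5, Mallory=12
Event 10 (Mallory +4): Mallory: 12 -> 16. State: Uma=1, Dave=5, Mallory=16
Event 11 (Mallory -> Dave, 16): Mallory: 16 -> 0, Dave: 5 -> 21. State: Uma=1, Dave=21, Mallory=0
Event 12 (Uma -> Mallory, 1): Uma: 1 -> 0, Mallory: 0 -> 1. State: Uma=0, Dave=21, Mallory=1

Mallory's final count: 1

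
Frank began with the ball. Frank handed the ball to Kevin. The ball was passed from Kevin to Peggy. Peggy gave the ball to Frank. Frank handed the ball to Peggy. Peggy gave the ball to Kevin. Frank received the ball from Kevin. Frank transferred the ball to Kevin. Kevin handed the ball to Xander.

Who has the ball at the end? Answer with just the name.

Tracking the ball through each event:
Start: Frank has the ball.
After event 1: Kevin has the ball.
After event 2: Peggy has the ball.
After event 3: Frank has the ball.
After event 4: Peggy has the ball.
After event 5: Kevin has the ball.
After event 6: Frank has the ball.
After event 7: Kevin has the ball.
After event 8: Xander has the ball.

Answer: Xander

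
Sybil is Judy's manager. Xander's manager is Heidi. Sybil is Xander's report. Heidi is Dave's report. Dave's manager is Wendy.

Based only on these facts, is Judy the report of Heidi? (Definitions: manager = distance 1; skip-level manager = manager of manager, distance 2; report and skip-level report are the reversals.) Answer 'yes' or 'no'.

Reconstructing the manager chain from the given facts:
  Wendy -> Dave -> Heidi -> Xander -> Sybil -> Judy
(each arrow means 'manager of the next')
Positions in the chain (0 = top):
  position of Wendy: 0
  position of Dave: 1
  position of Heidi: 2
  position of Xander: 3
  position of Sybil: 4
  position of Judy: 5

Judy is at position 5, Heidi is at position 2; signed distance (j - i) = -3.
'report' requires j - i = -1. Actual distance is -3, so the relation does NOT hold.

Answer: no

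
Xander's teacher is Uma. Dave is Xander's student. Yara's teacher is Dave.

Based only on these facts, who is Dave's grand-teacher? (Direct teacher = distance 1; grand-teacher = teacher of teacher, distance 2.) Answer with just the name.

Reconstructing the teacher chain from the given facts:
  Uma -> Xander -> Dave -> Yara
(each arrow means 'teacher of the next')
Positions in the chain (0 = top):
  position of Uma: 0
  position of Xander: 1
  position of Dave: 2
  position of Yara: 3

Dave is at position 2; the grand-teacher is 2 steps up the chain, i.e. position 0: Uma.

Answer: Uma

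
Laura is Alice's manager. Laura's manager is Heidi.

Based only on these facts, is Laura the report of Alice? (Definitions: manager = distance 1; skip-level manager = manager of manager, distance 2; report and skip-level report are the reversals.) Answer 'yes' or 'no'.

Answer: no

Derivation:
Reconstructing the manager chain from the given facts:
  Heidi -> Laura -> Alice
(each arrow means 'manager of the next')
Positions in the chain (0 = top):
  position of Heidi: 0
  position of Laura: 1
  position of Alice: 2

Laura is at position 1, Alice is at position 2; signed distance (j - i) = 1.
'report' requires j - i = -1. Actual distance is 1, so the relation does NOT hold.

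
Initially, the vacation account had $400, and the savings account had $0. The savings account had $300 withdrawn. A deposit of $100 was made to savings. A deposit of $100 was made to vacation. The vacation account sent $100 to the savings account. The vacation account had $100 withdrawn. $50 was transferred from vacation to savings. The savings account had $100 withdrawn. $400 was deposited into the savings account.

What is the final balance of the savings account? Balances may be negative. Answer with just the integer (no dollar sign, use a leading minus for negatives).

Answer: 250

Derivation:
Tracking account balances step by step:
Start: vacation=400, savings=0
Event 1 (withdraw 300 from savings): savings: 0 - 300 = -300. Balances: vacation=400, savings=-300
Event 2 (deposit 100 to savings): savings: -300 + 100 = -200. Balances: vacation=400, savings=-200
Event 3 (deposit 100 to vacation): vacation: 400 + 100 = 500. Balances: vacation=500, savings=-200
Event 4 (transfer 100 vacation -> savings): vacation: 500 - 100 = 400, savings: -200 + 100 = -100. Balances: vacation=400, savings=-100
Event 5 (withdraw 100 from vacation): vacation: 400 - 100 = 300. Balances: vacation=300, savings=-100
Event 6 (transfer 50 vacation -> savings): vacation: 300 - 50 = 250, savings: -100 + 50 = -50. Balances: vacation=250, savings=-50
Event 7 (withdraw 100 from savings): savings: -50 - 100 = -150. Balances: vacation=250, savings=-150
Event 8 (deposit 400 to savings): savings: -150 + 400 = 250. Balances: vacation=250, savings=250

Final balance of savings: 250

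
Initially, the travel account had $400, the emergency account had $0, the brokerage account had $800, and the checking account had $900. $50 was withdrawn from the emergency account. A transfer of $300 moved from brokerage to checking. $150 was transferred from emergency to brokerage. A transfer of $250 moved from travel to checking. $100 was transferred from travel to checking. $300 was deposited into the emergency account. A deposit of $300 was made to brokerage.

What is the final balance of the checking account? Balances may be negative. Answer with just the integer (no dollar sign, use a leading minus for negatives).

Tracking account balances step by step:
Start: travel=400, emergency=0, brokerage=800, checking=900
Event 1 (withdraw 50 from emergency): emergency: 0 - 50 = -50. Balances: travel=400, emergency=-50, brokerage=800, checking=900
Event 2 (transfer 300 brokerage -> checking): brokerage: 800 - 300 = 500, checking: 900 + 300 = 1200. Balances: travel=400, emergency=-50, brokerage=500, checking=1200
Event 3 (transfer 150 emergency -> brokerage): emergency: -50 - 150 = -200, brokerage: 500 + 150 = 650. Balances: travel=400, emergency=-200, brokerage=650, checking=1200
Event 4 (transfer 250 travel -> checking): travel: 400 - 250 = 150, checking: 1200 + 250 = 1450. Balances: travel=150, emergency=-200, brokerage=650, checking=1450
Event 5 (transfer 100 travel -> checking): travel: 150 - 100 = 50, checking: 1450 + 100 = 1550. Balances: travel=50, emergency=-200, brokerage=650, checking=1550
Event 6 (deposit 300 to emergency): emergency: -200 + 300 = 100. Balances: travel=50, emergency=100, brokerage=650, checking=1550
Event 7 (deposit 300 to brokerage): brokerage: 650 + 300 = 950. Balances: travel=50, emergency=100, brokerage=950, checking=1550

Final balance of checking: 1550

Answer: 1550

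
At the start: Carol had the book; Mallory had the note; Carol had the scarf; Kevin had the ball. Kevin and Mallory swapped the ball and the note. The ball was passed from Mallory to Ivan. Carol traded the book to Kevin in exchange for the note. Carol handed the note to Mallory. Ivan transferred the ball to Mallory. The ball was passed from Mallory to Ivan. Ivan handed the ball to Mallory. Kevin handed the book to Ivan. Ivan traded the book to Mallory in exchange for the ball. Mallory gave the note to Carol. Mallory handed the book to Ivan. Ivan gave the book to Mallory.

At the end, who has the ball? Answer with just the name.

Answer: Ivan

Derivation:
Tracking all object holders:
Start: book:Carol, note:Mallory, scarf:Carol, ball:Kevin
Event 1 (swap ball<->note: now ball:Mallory, note:Kevin). State: book:Carol, note:Kevin, scarf:Carol, ball:Mallory
Event 2 (give ball: Mallory -> Ivan). State: book:Carol, note:Kevin, scarf:Carol, ball:Ivan
Event 3 (swap book<->note: now book:Kevin, note:Carol). State: book:Kevin, note:Carol, scarf:Carol, ball:Ivan
Event 4 (give note: Carol -> Mallory). State: book:Kevin, note:Mallory, scarf:Carol, ball:Ivan
Event 5 (give ball: Ivan -> Mallory). State: book:Kevin, note:Mallory, scarf:Carol, ball:Mallory
Event 6 (give ball: Mallory -> Ivan). State: book:Kevin, note:Mallory, scarf:Carol, ball:Ivan
Event 7 (give ball: Ivan -> Mallory). State: book:Kevin, note:Mallory, scarf:Carol, ball:Mallory
Event 8 (give book: Kevin -> Ivan). State: book:Ivan, note:Mallory, scarf:Carol, ball:Mallory
Event 9 (swap book<->ball: now book:Mallory, ball:Ivan). State: book:Mallory, note:Mallory, scarf:Carol, ball:Ivan
Event 10 (give note: Mallory -> Carol). State: book:Mallory, note:Carol, scarf:Carol, ball:Ivan
Event 11 (give book: Mallory -> Ivan). State: book:Ivan, note:Carol, scarf:Carol, ball:Ivan
Event 12 (give book: Ivan -> Mallory). State: book:Mallory, note:Carol, scarf:Carol, ball:Ivan

Final state: book:Mallory, note:Carol, scarf:Carol, ball:Ivan
The ball is held by Ivan.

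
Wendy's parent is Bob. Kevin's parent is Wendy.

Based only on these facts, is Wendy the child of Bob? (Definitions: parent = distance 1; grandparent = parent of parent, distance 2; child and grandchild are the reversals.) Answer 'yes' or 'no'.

Answer: yes

Derivation:
Reconstructing the parent chain from the given facts:
  Bob -> Wendy -> Kevin
(each arrow means 'parent of the next')
Positions in the chain (0 = top):
  position of Bob: 0
  position of Wendy: 1
  position of Kevin: 2

Wendy is at position 1, Bob is at position 0; signed distance (j - i) = -1.
'child' requires j - i = -1. Actual distance is -1, so the relation HOLDS.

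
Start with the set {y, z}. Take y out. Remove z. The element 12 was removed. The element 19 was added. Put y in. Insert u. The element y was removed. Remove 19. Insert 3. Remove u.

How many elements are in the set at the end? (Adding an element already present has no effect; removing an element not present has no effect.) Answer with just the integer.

Answer: 1

Derivation:
Tracking the set through each operation:
Start: {y, z}
Event 1 (remove y): removed. Set: {z}
Event 2 (remove z): removed. Set: {}
Event 3 (remove 12): not present, no change. Set: {}
Event 4 (add 19): added. Set: {19}
Event 5 (add y): added. Set: {19, y}
Event 6 (add u): added. Set: {19, u, y}
Event 7 (remove y): removed. Set: {19, u}
Event 8 (remove 19): removed. Set: {u}
Event 9 (add 3): added. Set: {3, u}
Event 10 (remove u): removed. Set: {3}

Final set: {3} (size 1)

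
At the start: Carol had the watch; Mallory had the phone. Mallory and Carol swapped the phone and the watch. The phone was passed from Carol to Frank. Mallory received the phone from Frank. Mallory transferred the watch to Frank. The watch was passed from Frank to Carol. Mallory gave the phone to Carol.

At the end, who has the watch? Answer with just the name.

Tracking all object holders:
Start: watch:Carol, phone:Mallory
Event 1 (swap phone<->watch: now phone:Carol, watch:Mallory). State: watch:Mallory, phone:Carol
Event 2 (give phone: Carol -> Frank). State: watch:Mallory, phone:Frank
Event 3 (give phone: Frank -> Mallory). State: watch:Mallory, phone:Mallory
Event 4 (give watch: Mallory -> Frank). State: watch:Frank, phone:Mallory
Event 5 (give watch: Frank -> Carol). State: watch:Carol, phone:Mallory
Event 6 (give phone: Mallory -> Carol). State: watch:Carol, phone:Carol

Final state: watch:Carol, phone:Carol
The watch is held by Carol.

Answer: Carol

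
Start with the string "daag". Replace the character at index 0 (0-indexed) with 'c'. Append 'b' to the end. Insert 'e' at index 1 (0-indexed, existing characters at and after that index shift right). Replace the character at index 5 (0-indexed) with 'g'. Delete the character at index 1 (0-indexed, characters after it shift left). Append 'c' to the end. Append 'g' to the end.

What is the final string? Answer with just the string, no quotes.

Applying each edit step by step:
Start: "daag"
Op 1 (replace idx 0: 'd' -> 'c'): "daag" -> "caag"
Op 2 (append 'b'): "caag" -> "caagb"
Op 3 (insert 'e' at idx 1): "caagb" -> "ceaagb"
Op 4 (replace idx 5: 'b' -> 'g'): "ceaagb" -> "ceaagg"
Op 5 (delete idx 1 = 'e'): "ceaagg" -> "caagg"
Op 6 (append 'c'): "caagg" -> "caaggc"
Op 7 (append 'g'): "caaggc" -> "caaggcg"

Answer: caaggcg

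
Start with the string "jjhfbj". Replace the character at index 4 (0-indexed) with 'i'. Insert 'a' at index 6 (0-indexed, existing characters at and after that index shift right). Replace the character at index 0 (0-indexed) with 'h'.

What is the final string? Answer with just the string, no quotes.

Answer: hjhfija

Derivation:
Applying each edit step by step:
Start: "jjhfbj"
Op 1 (replace idx 4: 'b' -> 'i'): "jjhfbj" -> "jjhfij"
Op 2 (insert 'a' at idx 6): "jjhfij" -> "jjhfija"
Op 3 (replace idx 0: 'j' -> 'h'): "jjhfija" -> "hjhfija"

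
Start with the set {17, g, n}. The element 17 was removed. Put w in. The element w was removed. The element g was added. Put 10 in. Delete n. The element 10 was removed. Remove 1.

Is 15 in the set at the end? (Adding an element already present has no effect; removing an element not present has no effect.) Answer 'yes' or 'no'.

Tracking the set through each operation:
Start: {17, g, n}
Event 1 (remove 17): removed. Set: {g, n}
Event 2 (add w): added. Set: {g, n, w}
Event 3 (remove w): removed. Set: {g, n}
Event 4 (add g): already present, no change. Set: {g, n}
Event 5 (add 10): added. Set: {10, g, n}
Event 6 (remove n): removed. Set: {10, g}
Event 7 (remove 10): removed. Set: {g}
Event 8 (remove 1): not present, no change. Set: {g}

Final set: {g} (size 1)
15 is NOT in the final set.

Answer: no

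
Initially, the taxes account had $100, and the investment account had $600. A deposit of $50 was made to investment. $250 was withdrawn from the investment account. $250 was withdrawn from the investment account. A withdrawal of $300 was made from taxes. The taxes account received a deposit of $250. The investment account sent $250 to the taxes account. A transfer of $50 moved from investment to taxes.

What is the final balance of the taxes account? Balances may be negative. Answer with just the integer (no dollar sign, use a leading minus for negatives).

Tracking account balances step by step:
Start: taxes=100, investment=600
Event 1 (deposit 50 to investment): investment: 600 + 50 = 650. Balances: taxes=100, investment=650
Event 2 (withdraw 250 from investment): investment: 650 - 250 = 400. Balances: taxes=100, investment=400
Event 3 (withdraw 250 from investment): investment: 400 - 250 = 150. Balances: taxes=100, investment=150
Event 4 (withdraw 300 from taxes): taxes: 100 - 300 = -200. Balances: taxes=-200, investment=150
Event 5 (deposit 250 to taxes): taxes: -200 + 250 = 50. Balances: taxes=50, investment=150
Event 6 (transfer 250 investment -> taxes): investment: 150 - 250 = -100, taxes: 50 + 250 = 300. Balances: taxes=300, investment=-100
Event 7 (transfer 50 investment -> taxes): investment: -100 - 50 = -150, taxes: 300 + 50 = 350. Balances: taxes=350, investment=-150

Final balance of taxes: 350

Answer: 350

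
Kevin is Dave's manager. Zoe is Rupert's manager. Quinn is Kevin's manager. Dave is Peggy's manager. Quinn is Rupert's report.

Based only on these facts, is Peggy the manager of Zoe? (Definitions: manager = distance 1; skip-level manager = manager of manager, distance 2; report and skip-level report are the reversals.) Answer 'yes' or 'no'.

Reconstructing the manager chain from the given facts:
  Zoe -> Rupert -> Quinn -> Kevin -> Dave -> Peggy
(each arrow means 'manager of the next')
Positions in the chain (0 = top):
  position of Zoe: 0
  position of Rupert: 1
  position of Quinn: 2
  position of Kevin: 3
  position of Dave: 4
  position of Peggy: 5

Peggy is at position 5, Zoe is at position 0; signed distance (j - i) = -5.
'manager' requires j - i = 1. Actual distance is -5, so the relation does NOT hold.

Answer: no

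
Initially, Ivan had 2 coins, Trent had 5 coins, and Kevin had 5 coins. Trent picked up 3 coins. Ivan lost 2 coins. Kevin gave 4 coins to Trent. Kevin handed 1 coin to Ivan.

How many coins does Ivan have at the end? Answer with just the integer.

Answer: 1

Derivation:
Tracking counts step by step:
Start: Ivan=2, Trent=5, Kevin=5
Event 1 (Trent +3): Trent: 5 -> 8. State: Ivan=2, Trent=8, Kevin=5
Event 2 (Ivan -2): Ivan: 2 -> 0. State: Ivan=0, Trent=8, Kevin=5
Event 3 (Kevin -> Trent, 4): Kevin: 5 -> 1, Trent: 8 -> 12. State: Ivan=0, Trent=12, Kevin=1
Event 4 (Kevin -> Ivan, 1): Kevin: 1 -> 0, Ivan: 0 -> 1. State: Ivan=1, Trent=12, Kevin=0

Ivan's final count: 1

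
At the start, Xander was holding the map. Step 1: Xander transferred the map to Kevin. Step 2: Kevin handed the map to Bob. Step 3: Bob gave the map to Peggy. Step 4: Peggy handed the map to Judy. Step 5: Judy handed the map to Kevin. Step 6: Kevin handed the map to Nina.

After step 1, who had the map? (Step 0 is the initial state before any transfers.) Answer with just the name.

Answer: Kevin

Derivation:
Tracking the map holder through step 1:
After step 0 (start): Xander
After step 1: Kevin

At step 1, the holder is Kevin.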